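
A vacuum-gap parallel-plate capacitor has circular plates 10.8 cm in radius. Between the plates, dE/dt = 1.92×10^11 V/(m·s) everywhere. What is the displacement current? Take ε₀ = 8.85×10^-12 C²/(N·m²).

With a uniform field, Φ_E = EA, so I_d = ε₀ A dE/dt = 0.0623 A.

0.0623 A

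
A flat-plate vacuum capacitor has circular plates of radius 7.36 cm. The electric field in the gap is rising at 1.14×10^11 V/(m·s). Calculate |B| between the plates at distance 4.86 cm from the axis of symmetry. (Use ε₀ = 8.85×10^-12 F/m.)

I_d = ε₀ dΦ_E/dt = ε₀ πR² (dE/dt) = (8.85×10^-12)(0.01702)(1.14×10^11) = 0.01717 A through the full plate area.
An Ampèrian loop of radius r encloses a fraction (r/R)² of I_d. Then B·2πr = μ₀ I_d (r/R)², giving B = μ₀ I_d r/(2πR²) = 3.08×10^-8 T.

3.08×10^-8 T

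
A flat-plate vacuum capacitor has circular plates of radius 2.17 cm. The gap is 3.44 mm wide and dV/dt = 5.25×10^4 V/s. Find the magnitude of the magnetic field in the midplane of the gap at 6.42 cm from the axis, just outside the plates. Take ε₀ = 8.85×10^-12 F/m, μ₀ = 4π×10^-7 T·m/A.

With E = V/d, dE/dt = 1.526×10^7 V/(m·s) and πR² = 1.479×10^-3 m², giving I_d = ε₀ πR² dE/dt = 1.997×10^-7 A.
For r ≥ R the full I_d is enclosed: B = μ₀ I_d/(2πr) = (4π×10^-7)(1.997×10^-7)/(2π·0.0642) = 6.22×10^-13 T.

6.22×10^-13 T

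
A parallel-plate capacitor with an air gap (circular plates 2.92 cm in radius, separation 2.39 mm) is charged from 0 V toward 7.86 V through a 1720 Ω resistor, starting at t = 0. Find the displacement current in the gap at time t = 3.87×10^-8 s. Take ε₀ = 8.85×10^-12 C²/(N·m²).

C = ε₀A/d = (8.85×10^-12)(2.679×10^-3)/(2.39×10^-3) = 9.920×10^-12 F, so τ = RC = 1.706×10^-8 s.
The conduction current is I(t) = (V₀/R) e^(−t/τ), and the displacement current between the plates equals it.
t/τ = 2.268; I_d = (7.86/1720) · e^(−2.268) = (4.570×10^-3)(0.1035) = 4.73×10^-4 A.

4.73×10^-4 A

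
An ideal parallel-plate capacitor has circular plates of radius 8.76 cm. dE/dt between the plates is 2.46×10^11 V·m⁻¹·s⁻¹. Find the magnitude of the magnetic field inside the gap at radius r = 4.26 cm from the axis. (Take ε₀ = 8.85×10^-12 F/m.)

5.83×10^-8 T

Through the whole plate area (πR² = 0.02411 m²), I_d = ε₀ πR² dE/dt = 0.05249 A.
∮B·dl = μ₀ I_d,enc with I_d,enc = I_d r²/R² = 0.01241 A; so B = μ₀ I_d,enc/(2πr) = 5.83×10^-8 T.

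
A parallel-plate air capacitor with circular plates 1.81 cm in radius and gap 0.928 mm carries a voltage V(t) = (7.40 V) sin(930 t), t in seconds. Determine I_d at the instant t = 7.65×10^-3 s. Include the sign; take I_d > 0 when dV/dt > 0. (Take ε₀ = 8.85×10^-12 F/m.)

C = ε₀A/d = (8.85×10^-12)(1.029×10^-3)/(9.28×10^-4) = 9.813×10^-12 F. dV/dt = V₀ω·cos(ωt); at ωt = 7.1145 rad this factor is 0.6739.
I_d = C dV/dt = (9.813×10^-12)(7.40)(930)(0.6739) = 4.55×10^-8 A.

4.55×10^-8 A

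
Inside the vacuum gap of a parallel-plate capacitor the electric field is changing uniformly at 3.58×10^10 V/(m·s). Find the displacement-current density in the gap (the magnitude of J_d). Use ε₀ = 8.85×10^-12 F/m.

J_d = ε₀ dE/dt = (8.85×10^-12)(3.58×10^10) = 0.317 A/m².

0.317 A/m²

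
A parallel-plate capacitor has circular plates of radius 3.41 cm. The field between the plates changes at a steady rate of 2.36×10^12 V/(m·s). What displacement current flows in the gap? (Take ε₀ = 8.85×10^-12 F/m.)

0.0763 A

The displacement current is ε₀ times dΦ_E/dt = ε₀ A dE/dt = (8.85×10^-12)(3.653×10^-3)(2.36×10^12) = 0.0763 A.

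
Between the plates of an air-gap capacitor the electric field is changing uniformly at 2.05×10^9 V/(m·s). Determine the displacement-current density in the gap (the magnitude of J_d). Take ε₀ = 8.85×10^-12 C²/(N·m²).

J_d = ε₀ ∂E/∂t, so J_d = 0.0181 A/m².

0.0181 A/m²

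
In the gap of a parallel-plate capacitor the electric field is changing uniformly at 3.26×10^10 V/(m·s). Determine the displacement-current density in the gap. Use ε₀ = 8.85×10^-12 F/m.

0.289 A/m²

The displacement-current density is ε₀ ∂E/∂t = (8.85×10^-12)(3.26×10^10) = 0.289 A/m².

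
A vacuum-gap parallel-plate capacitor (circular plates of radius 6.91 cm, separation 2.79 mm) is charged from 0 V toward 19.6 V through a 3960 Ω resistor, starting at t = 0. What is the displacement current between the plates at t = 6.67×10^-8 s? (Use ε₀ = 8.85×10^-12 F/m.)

3.47×10^-3 A

C = ε₀A/d = (8.85×10^-12)(0.01500)/(2.79×10^-3) = 4.758×10^-11 F, so τ = RC = 1.884×10^-7 s.
The conduction current is I(t) = (V₀/R) e^(−t/τ), and the displacement current between the plates equals it.
t/τ = 0.3540; I_d = (19.6/3960) · e^(−0.3540) = (4.949×10^-3)(0.7019) = 3.47×10^-3 A.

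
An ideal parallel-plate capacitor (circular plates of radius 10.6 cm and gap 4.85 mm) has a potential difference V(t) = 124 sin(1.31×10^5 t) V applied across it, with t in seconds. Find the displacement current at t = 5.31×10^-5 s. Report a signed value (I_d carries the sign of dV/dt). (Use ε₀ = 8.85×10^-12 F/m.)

dV/dt = (124)(1.31×10^5)·cos(6.9561) = 1.270×10^7 V/s.
I_d = C dV/dt with C = ε₀A/d = (8.85×10^-12)(0.03530)/(4.85×10^-3) = 6.441×10^-11 F, so I_d = (6.441×10^-11)(1.270×10^7) = 8.18×10^-4 A.

8.18×10^-4 A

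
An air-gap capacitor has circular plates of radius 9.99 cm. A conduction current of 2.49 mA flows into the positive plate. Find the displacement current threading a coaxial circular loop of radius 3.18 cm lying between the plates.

Between the plates the displacement current equals the wire current: I_d = 2.49 mA = 2.49×10^-3 A.
Since J_d is uniform, the enclosed fraction is (r/R)² = 0.1013, giving I_d,enc = 2.52×10^-4 A.

2.52×10^-4 A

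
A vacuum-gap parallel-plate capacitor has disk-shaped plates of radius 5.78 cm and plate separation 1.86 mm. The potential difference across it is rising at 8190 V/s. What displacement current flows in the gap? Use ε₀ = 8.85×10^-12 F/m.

The displacement current equals the charging current C dV/dt. With C = ε₀A/d = (8.85×10^-12)(0.01050)/(1.86×10^-3) = 4.996×10^-11 F, I_d = (4.996×10^-11)(8190) = 4.09×10^-7 A.

4.09×10^-7 A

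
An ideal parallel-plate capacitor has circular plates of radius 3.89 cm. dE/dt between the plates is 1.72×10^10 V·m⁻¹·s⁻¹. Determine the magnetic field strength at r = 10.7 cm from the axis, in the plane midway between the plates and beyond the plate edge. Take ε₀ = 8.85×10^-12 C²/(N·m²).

1.35×10^-9 T

Through the whole plate area (πR² = 4.754×10^-3 m²), I_d = ε₀ πR² dE/dt = 7.237×10^-4 A.
For r ≥ R the full I_d is enclosed: B = μ₀ I_d/(2πr) = (4π×10^-7)(7.237×10^-4)/(2π·0.107) = 1.35×10^-9 T.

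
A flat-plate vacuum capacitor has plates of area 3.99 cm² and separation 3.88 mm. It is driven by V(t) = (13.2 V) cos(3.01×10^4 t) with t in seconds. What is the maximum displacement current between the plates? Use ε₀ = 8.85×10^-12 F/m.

3.62×10^-7 A

The displacement current equals the conduction current C dV/dt, which peaks at C V₀ ω.
With C = ε₀A/d = (8.85×10^-12)(3.99×10^-4)/(3.88×10^-3) = 9.101×10^-13 F and ω = 3.01×10^4 rad/s, I_d,max = (9.101×10^-13)(13.2)(3.01×10^4) = 3.62×10^-7 A.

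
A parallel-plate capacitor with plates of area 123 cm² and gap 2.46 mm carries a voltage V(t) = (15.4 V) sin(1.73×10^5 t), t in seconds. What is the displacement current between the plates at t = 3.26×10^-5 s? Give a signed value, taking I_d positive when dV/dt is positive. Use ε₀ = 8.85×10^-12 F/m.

9.43×10^-5 A

dE/dt = (V₀ω/d)·cos(ωt) with ωt = 5.6398 rad: (15.4)(1.73×10^5)(0.8001)/(2.46×10^-3) = 8.665×10^8 V/(m·s).
I_d = ε₀ A dE/dt = (8.85×10^-12)(0.0123)(8.665×10^8) = 9.43×10^-5 A.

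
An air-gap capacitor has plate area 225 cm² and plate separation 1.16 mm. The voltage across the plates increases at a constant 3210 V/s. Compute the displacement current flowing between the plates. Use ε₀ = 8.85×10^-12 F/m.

5.51×10^-7 A

E = V/d so dE/dt = (dV/dt)/d = 2.767×10^6 V/(m·s), and I_d = ε₀ A dE/dt = (8.85×10^-12)(0.0225)(2.767×10^6) = 5.51×10^-7 A.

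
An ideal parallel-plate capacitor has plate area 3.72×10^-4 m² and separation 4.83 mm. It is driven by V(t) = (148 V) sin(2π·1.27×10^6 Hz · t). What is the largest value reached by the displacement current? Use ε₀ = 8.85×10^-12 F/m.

8.05×10^-4 A

C = ε₀A/d = (8.85×10^-12)(3.72×10^-4)/(4.83×10^-3) = 6.816×10^-13 F; ω = 2πf = 7.980×10^6 rad/s.
I_d = C dV/dt, so |I_d|_max = C V₀ ω = (6.816×10^-13)(148)(7.980×10^6) = 8.05×10^-4 A.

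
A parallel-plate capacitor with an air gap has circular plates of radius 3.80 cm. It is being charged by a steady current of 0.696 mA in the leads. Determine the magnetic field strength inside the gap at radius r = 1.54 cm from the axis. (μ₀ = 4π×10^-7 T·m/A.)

1.48×10^-9 T

By continuity the displacement current in the gap matches the conduction current: I_d = 6.96×10^-4 A.
An Ampèrian loop of radius r encloses a fraction (r/R)² of I_d. Then B·2πr = μ₀ I_d (r/R)², giving B = μ₀ I_d r/(2πR²) = 1.48×10^-9 T.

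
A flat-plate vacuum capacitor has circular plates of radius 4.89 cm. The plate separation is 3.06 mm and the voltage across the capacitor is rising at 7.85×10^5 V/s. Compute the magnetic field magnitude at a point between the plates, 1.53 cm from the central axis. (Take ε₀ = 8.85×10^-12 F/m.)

With E = V/d, dE/dt = 2.565×10^8 V/(m·s) and πR² = 7.512×10^-3 m², giving I_d = ε₀ πR² dE/dt = 1.705×10^-5 A.
An Ampèrian loop of radius r encloses a fraction (r/R)² of I_d. Then B·2πr = μ₀ I_d (r/R)², giving B = μ₀ I_d r/(2πR²) = 2.18×10^-11 T.

2.18×10^-11 T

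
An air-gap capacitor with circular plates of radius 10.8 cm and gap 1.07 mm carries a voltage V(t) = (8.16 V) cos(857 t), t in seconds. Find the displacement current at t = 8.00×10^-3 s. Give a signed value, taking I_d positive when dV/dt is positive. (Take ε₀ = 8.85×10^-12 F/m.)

C = ε₀A/d = (8.85×10^-12)(0.03664)/(1.07×10^-3) = 3.031×10^-10 F. dV/dt = V₀ω·−sin(ωt); at ωt = 6.856 rad this factor is -0.5420.
I_d = C dV/dt = (3.031×10^-10)(8.16)(857)(-0.5420) = -1.15×10^-6 A.

-1.15×10^-6 A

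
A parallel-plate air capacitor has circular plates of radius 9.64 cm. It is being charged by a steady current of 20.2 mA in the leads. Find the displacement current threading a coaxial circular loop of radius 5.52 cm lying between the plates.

No conduction current crosses the gap, so I_d there equals the 0.0202 A in the leads.
Through an area πr² the displacement current is I_d·(πr²/πR²) = I_d (r/R)² = 6.62×10^-3 A.

6.62×10^-3 A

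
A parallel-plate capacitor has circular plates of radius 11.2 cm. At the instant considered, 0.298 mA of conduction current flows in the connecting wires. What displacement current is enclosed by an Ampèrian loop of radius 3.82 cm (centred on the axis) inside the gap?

Between the plates the displacement current equals the wire current: I_d = 0.298 mA = 2.98×10^-4 A.
Through an area πr² the displacement current is I_d·(πr²/πR²) = I_d (r/R)² = 3.47×10^-5 A.

3.47×10^-5 A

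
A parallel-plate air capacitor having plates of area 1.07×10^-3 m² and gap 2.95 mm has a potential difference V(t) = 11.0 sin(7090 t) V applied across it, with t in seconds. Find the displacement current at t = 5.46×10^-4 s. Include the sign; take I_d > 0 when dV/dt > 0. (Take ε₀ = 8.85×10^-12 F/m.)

-1.87×10^-7 A

dE/dt = (V₀ω/d)·cos(ωt) with ωt = 3.87114 rad: (11.0)(7090)(-0.7455)/(2.95×10^-3) = -1.971×10^7 V/(m·s).
I_d = ε₀ A dE/dt = (8.85×10^-12)(1.07×10^-3)(-1.971×10^7) = -1.87×10^-7 A.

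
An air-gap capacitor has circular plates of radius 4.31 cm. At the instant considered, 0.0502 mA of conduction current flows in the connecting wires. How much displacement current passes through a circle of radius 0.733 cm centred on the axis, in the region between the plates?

No conduction current crosses the gap, so I_d there equals the 5.02×10^-5 A in the leads.
The field is uniform, so I_d,enc = I_d (r/R)² = (5.02×10^-5)(0.733/4.31)² = 1.45×10^-6 A.

1.45×10^-6 A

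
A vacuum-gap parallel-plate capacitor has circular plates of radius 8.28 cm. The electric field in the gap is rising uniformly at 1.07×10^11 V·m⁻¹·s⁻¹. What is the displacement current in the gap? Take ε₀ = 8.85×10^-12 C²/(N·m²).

0.0204 A

With a uniform field, Φ_E = EA, so I_d = ε₀ A dE/dt = 0.0204 A.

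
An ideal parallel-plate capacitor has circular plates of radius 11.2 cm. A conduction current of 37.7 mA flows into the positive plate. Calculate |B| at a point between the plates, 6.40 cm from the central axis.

3.85×10^-8 T

By continuity the displacement current in the gap matches the conduction current: I_d = 0.0377 A.
∮B·dl = μ₀ I_d,enc with I_d,enc = I_d r²/R² = 0.01231 A; so B = μ₀ I_d,enc/(2πr) = 3.85×10^-8 T.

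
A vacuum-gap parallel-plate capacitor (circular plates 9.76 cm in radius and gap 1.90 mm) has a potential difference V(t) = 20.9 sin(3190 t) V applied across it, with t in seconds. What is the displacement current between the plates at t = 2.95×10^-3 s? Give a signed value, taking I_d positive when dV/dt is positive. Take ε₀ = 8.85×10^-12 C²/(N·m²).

dE/dt = (V₀ω/d)·cos(ωt) with ωt = 9.4105 rad: (20.9)(3190)(-0.9999)/(1.90×10^-3) = -3.509×10^7 V/(m·s).
I_d = ε₀ A dE/dt = (8.85×10^-12)(0.02993)(-3.509×10^7) = -9.29×10^-6 A.

-9.29×10^-6 A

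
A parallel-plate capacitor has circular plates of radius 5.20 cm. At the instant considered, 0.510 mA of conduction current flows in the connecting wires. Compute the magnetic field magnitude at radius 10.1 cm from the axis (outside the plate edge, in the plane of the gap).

Between the plates the displacement current equals the wire current: I_d = 0.510 mA = 5.10×10^-4 A.
With r > R the enclosed displacement current is the full I_d; B = μ₀ I_d / (2πr) = 1.01×10^-9 T.

1.01×10^-9 T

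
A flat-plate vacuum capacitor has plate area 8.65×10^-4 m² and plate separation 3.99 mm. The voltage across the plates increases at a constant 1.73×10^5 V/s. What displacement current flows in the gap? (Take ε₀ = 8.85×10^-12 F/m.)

The displacement current equals the charging current C dV/dt. With C = ε₀A/d = (8.85×10^-12)(8.65×10^-4)/(3.99×10^-3) = 1.919×10^-12 F, I_d = (1.919×10^-12)(1.73×10^5) = 3.32×10^-7 A.

3.32×10^-7 A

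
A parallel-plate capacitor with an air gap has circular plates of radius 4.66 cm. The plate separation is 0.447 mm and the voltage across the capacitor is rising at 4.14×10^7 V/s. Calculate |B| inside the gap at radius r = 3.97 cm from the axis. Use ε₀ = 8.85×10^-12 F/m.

2.04×10^-8 T

dE/dt = (dV/dt)/d = 9.262×10^10 V/(m·s); I_d = ε₀(πR²)(dE/dt) = (8.85×10^-12)(6.822×10^-3)(9.262×10^10) = 5.592×10^-3 A.
For r < R the Ampère–Maxwell law gives B(2πr) = μ₀ I_d (r²/R²), so B = μ₀ I_d r/(2πR²) = (4π×10^-7)(5.592×10^-3)(0.0397)/(2π·0.0466²) = 2.04×10^-8 T.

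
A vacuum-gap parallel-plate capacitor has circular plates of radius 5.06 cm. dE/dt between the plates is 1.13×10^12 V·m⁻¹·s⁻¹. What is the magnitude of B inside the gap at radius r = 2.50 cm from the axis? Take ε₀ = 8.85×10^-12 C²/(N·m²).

I_d = ε₀ dΦ_E/dt = ε₀ πR² (dE/dt) = (8.85×10^-12)(8.044×10^-3)(1.13×10^12) = 0.08044 A through the full plate area.
An Ampèrian loop of radius r encloses a fraction (r/R)² of I_d. Then B·2πr = μ₀ I_d (r/R)², giving B = μ₀ I_d r/(2πR²) = 1.57×10^-7 T.

1.57×10^-7 T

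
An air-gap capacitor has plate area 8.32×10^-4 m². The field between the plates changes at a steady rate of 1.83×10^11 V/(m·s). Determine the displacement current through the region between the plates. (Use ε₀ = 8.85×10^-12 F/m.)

The displacement current is ε₀ times dΦ_E/dt = ε₀ A dE/dt = (8.85×10^-12)(8.32×10^-4)(1.83×10^11) = 1.35×10^-3 A.

1.35×10^-3 A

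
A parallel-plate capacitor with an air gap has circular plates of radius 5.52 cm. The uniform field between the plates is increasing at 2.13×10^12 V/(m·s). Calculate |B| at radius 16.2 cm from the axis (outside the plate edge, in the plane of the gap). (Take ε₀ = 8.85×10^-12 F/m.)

Through the whole plate area (πR² = 9.573×10^-3 m²), I_d = ε₀ πR² dE/dt = 0.1805 A.
With r > R the enclosed displacement current is the full I_d; B = μ₀ I_d / (2πr) = 2.23×10^-7 T.

2.23×10^-7 T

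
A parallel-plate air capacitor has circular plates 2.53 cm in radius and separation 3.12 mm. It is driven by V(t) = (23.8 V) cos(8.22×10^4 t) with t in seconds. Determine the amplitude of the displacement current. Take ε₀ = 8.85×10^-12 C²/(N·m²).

1.12×10^-5 A

C = ε₀A/d = (8.85×10^-12)(2.011×10^-3)/(3.12×10^-3) = 5.704×10^-12 F; ω = 8.22×10^4 rad/s.
I_d = C dV/dt, so |I_d|_max = C V₀ ω = (5.704×10^-12)(23.8)(8.22×10^4) = 1.12×10^-5 A.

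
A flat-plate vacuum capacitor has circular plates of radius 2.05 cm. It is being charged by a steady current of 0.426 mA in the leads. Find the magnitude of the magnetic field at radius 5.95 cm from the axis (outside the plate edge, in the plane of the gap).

1.43×10^-9 T

No conduction current crosses the gap, so I_d there equals the 4.26×10^-4 A in the leads.
With r > R the enclosed displacement current is the full I_d; B = μ₀ I_d / (2πr) = 1.43×10^-9 T.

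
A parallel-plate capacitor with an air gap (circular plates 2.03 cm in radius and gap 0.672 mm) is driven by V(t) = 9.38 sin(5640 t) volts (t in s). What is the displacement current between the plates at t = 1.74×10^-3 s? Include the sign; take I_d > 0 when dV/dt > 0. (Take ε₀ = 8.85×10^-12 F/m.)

-8.35×10^-7 A

dV/dt = (9.38)(5640)·cos(9.8136) = -4.895×10^4 V/s.
I_d = C dV/dt with C = ε₀A/d = (8.85×10^-12)(1.295×10^-3)/(6.72×10^-4) = 1.705×10^-11 F, so I_d = (1.705×10^-11)(-4.895×10^4) = -8.35×10^-7 A.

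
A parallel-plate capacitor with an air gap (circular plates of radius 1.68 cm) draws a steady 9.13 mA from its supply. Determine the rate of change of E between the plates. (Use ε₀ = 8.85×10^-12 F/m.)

Charge continuity gives I_d = I = 9.13×10^-3 A between the plates.
Then dE/dt = I_d/(ε₀A) = 1.16×10^12 V/(m·s).

1.16×10^12 V/(m·s)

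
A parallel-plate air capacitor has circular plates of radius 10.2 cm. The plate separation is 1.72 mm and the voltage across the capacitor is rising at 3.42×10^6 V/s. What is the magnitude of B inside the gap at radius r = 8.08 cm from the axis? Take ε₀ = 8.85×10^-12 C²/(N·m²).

I_d = C dV/dt with C = ε₀πR²/d = 1.682×10^-10 F, so I_d = (1.682×10^-10)(3.42×10^6) = 5.752×10^-4 A.
∮B·dl = μ₀ I_d,enc with I_d,enc = I_d r²/R² = 3.609×10^-4 A; so B = μ₀ I_d,enc/(2πr) = 8.93×10^-10 T.

8.93×10^-10 T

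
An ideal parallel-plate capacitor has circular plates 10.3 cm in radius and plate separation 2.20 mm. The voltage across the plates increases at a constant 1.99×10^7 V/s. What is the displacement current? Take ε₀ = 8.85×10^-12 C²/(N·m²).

C = ε₀A/d = (8.85×10^-12)(0.03333)/(2.20×10^-3) = 1.341×10^-10 F.
I_d = C dV/dt = (1.341×10^-10)(1.99×10^7) = 2.67×10^-3 A.

2.67×10^-3 A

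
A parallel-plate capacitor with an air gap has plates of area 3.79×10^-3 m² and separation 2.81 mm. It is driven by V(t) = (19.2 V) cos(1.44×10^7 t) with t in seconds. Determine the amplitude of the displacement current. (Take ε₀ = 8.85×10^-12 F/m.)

3.30×10^-3 A

The displacement current equals the conduction current C dV/dt, which peaks at C V₀ ω.
With C = ε₀A/d = (8.85×10^-12)(3.79×10^-3)/(2.81×10^-3) = 1.194×10^-11 F and ω = 1.44×10^7 rad/s, I_d,max = (1.194×10^-11)(19.2)(1.44×10^7) = 3.30×10^-3 A.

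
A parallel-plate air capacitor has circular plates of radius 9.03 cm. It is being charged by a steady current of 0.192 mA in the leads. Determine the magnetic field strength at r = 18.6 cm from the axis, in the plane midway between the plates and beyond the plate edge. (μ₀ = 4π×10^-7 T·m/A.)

2.06×10^-10 T

No conduction current crosses the gap, so I_d there equals the 1.92×10^-4 A in the leads.
With r > R the enclosed displacement current is the full I_d; B = μ₀ I_d / (2πr) = 2.06×10^-10 T.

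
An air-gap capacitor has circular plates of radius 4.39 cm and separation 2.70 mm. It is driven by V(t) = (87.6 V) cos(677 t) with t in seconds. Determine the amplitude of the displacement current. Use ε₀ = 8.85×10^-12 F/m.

1.18×10^-6 A

C = ε₀A/d = (8.85×10^-12)(6.055×10^-3)/(2.70×10^-3) = 1.985×10^-11 F; ω = 677 rad/s.
I_d = C dV/dt, so |I_d|_max = C V₀ ω = (1.985×10^-11)(87.6)(677) = 1.18×10^-6 A.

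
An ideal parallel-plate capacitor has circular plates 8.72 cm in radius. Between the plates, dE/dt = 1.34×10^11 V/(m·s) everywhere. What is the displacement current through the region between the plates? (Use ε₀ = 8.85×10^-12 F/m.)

The displacement current is ε₀ times dΦ_E/dt = ε₀ A dE/dt = (8.85×10^-12)(0.02389)(1.34×10^11) = 0.0283 A.

0.0283 A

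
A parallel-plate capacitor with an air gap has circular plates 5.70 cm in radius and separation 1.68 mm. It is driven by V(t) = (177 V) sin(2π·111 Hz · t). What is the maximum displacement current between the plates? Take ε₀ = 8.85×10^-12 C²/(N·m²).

6.64×10^-6 A

C = ε₀A/d = (8.85×10^-12)(0.01021)/(1.68×10^-3) = 5.378×10^-11 F; ω = 2πf = 697.4 rad/s.
I_d = C dV/dt, so |I_d|_max = C V₀ ω = (5.378×10^-11)(177)(697.4) = 6.64×10^-6 A.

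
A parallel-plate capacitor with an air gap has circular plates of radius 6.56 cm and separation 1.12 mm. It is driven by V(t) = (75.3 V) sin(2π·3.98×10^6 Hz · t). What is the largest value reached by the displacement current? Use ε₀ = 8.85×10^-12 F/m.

The displacement current equals the conduction current C dV/dt, which peaks at C V₀ ω.
With C = ε₀A/d = (8.85×10^-12)(0.01352)/(1.12×10^-3) = 1.068×10^-10 F and ω = 2πf = 2.501×10^7 rad/s, I_d,max = (1.068×10^-10)(75.3)(2.501×10^7) = 0.201 A.

0.201 A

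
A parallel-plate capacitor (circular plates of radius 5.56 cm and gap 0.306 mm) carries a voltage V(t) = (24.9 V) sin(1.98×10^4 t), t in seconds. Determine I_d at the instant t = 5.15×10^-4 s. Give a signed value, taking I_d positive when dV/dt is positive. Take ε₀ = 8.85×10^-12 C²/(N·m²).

-9.92×10^-5 A

dE/dt = (V₀ω/d)·cos(ωt) with ωt = 10.197 rad: (24.9)(1.98×10^4)(-0.7164)/(3.06×10^-4) = -1.154×10^9 V/(m·s).
I_d = ε₀ A dE/dt = (8.85×10^-12)(9.712×10^-3)(-1.154×10^9) = -9.92×10^-5 A.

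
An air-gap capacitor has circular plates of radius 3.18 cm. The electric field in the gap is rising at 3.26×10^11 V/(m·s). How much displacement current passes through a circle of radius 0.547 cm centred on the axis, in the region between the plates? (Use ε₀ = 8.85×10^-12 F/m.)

2.71×10^-4 A

I_d = ε₀ dΦ_E/dt = ε₀ πR² (dE/dt) = (8.85×10^-12)(3.177×10^-3)(3.26×10^11) = 9.166×10^-3 A through the full plate area.
Since J_d is uniform, the enclosed fraction is (r/R)² = 0.02959, giving I_d,enc = 2.71×10^-4 A.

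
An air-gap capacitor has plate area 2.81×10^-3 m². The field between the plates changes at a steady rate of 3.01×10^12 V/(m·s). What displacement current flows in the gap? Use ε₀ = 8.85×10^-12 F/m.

0.0749 A

The displacement current is ε₀ times dΦ_E/dt = ε₀ A dE/dt = (8.85×10^-12)(2.81×10^-3)(3.01×10^12) = 0.0749 A.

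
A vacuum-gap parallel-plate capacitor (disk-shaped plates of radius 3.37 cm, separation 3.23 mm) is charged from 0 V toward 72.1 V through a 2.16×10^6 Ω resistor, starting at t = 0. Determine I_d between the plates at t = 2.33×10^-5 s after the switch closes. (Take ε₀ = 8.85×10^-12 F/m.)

1.11×10^-5 A

With C = ε₀A/d = (8.85×10^-12)(3.568×10^-3)/(3.23×10^-3) = 9.776×10^-12 F, the time constant is τ = RC = 2.112×10^-5 s, so t/τ = 1.103 and e^(−t/τ) = 0.3319.
I_d = I_cond = (V₀/R) e^(−t/τ) = (3.338×10^-5)(0.3319) = 1.11×10^-5 A.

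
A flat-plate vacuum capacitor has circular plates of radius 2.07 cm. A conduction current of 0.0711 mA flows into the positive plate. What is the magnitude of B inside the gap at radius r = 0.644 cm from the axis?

By continuity the displacement current in the gap matches the conduction current: I_d = 7.11×10^-5 A.
∮B·dl = μ₀ I_d,enc with I_d,enc = I_d r²/R² = 6.882×10^-6 A; so B = μ₀ I_d,enc/(2πr) = 2.14×10^-10 T.

2.14×10^-10 T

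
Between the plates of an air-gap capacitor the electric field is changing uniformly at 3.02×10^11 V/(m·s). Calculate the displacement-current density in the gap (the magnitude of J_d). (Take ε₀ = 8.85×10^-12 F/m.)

2.67 A/m²

J_d = ε₀ dE/dt = (8.85×10^-12)(3.02×10^11) = 2.67 A/m².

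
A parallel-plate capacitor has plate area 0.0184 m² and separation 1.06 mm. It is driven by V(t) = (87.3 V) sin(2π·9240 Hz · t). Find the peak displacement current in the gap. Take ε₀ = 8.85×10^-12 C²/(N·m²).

The displacement current equals the conduction current C dV/dt, which peaks at C V₀ ω.
With C = ε₀A/d = (8.85×10^-12)(0.0184)/(1.06×10^-3) = 1.536×10^-10 F and ω = 2πf = 5.806×10^4 rad/s, I_d,max = (1.536×10^-10)(87.3)(5.806×10^4) = 7.79×10^-4 A.

7.79×10^-4 A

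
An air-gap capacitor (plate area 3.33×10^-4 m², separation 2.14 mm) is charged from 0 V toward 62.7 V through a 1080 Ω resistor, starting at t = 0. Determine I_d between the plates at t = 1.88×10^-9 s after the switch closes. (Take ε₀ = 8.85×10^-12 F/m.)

0.0164 A

C = ε₀A/d = (8.85×10^-12)(3.33×10^-4)/(2.14×10^-3) = 1.377×10^-12 F and τ = RC = 1.487×10^-9 s. I_d in the gap equals the RC charging current.
I_d(t) = (V₀/R) e^(−t/τ) = 0.05806 · e^(−1.264) = 0.0164 A.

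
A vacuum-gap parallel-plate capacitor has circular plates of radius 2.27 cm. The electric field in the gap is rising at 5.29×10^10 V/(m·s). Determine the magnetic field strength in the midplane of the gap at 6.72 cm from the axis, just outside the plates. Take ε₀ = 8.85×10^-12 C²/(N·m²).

2.26×10^-9 T

Total displacement current: I_d = ε₀(πR²)(dE/dt) = (8.85×10^-12)(1.619×10^-3)(5.29×10^10) = 7.580×10^-4 A.
For r ≥ R the full I_d is enclosed: B = μ₀ I_d/(2πr) = (4π×10^-7)(7.580×10^-4)/(2π·0.0672) = 2.26×10^-9 T.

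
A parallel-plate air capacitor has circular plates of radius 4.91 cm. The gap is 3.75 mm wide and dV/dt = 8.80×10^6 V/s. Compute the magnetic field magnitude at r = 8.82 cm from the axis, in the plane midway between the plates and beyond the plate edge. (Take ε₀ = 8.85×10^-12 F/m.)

I_d = C dV/dt with C = ε₀πR²/d = 1.787×10^-11 F, so I_d = (1.787×10^-11)(8.80×10^6) = 1.573×10^-4 A.
For r ≥ R the full I_d is enclosed: B = μ₀ I_d/(2πr) = (4π×10^-7)(1.573×10^-4)/(2π·0.0882) = 3.57×10^-10 T.

3.57×10^-10 T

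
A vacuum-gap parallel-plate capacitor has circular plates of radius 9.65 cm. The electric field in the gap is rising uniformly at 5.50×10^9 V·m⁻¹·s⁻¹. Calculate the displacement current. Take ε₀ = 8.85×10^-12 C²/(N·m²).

1.42×10^-3 A

I_d = ε₀ A (dE/dt) = (8.85×10^-12)(0.02926 m²)(5.50×10^9) = 1.42×10^-3 A.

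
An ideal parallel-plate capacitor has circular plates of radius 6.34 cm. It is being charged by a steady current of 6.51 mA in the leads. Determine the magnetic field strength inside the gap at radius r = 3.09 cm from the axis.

1.00×10^-8 T

No conduction current crosses the gap, so I_d there equals the 6.51×10^-3 A in the leads.
An Ampèrian loop of radius r encloses a fraction (r/R)² of I_d. Then B·2πr = μ₀ I_d (r/R)², giving B = μ₀ I_d r/(2πR²) = 1.00×10^-8 T.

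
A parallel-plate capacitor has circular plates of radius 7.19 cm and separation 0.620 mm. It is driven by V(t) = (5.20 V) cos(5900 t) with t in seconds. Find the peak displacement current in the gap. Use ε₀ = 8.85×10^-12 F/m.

7.11×10^-6 A

(dE/dt)_max = V₀ω/d = 4.948×10^7 V/(m·s); ω = 5900 rad/s.
I_d,max = ε₀ A (dE/dt)_max = (8.85×10^-12)(0.01624)(4.948×10^7) = 7.11×10^-6 A.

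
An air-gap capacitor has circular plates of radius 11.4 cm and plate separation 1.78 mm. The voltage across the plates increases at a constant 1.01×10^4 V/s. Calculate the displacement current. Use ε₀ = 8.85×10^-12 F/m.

E = V/d so dE/dt = (dV/dt)/d = 5.674×10^6 V/(m·s), and I_d = ε₀ A dE/dt = (8.85×10^-12)(0.04083)(5.674×10^6) = 2.05×10^-6 A.

2.05×10^-6 A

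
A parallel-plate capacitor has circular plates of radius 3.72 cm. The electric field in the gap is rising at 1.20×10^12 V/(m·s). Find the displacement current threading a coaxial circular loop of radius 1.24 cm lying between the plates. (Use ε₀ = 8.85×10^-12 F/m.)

5.13×10^-3 A

I_d = ε₀ dΦ_E/dt = ε₀ πR² (dE/dt) = (8.85×10^-12)(4.347×10^-3)(1.20×10^12) = 0.04617 A through the full plate area.
The field is uniform, so I_d,enc = I_d (r/R)² = (0.04617)(1.24/3.72)² = 5.13×10^-3 A.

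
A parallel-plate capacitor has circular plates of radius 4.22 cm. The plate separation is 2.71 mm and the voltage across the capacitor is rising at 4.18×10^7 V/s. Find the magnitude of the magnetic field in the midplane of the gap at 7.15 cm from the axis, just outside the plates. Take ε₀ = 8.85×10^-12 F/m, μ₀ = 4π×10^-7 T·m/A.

dE/dt = (dV/dt)/d = 1.542×10^10 V/(m·s); I_d = ε₀(πR²)(dE/dt) = (8.85×10^-12)(5.595×10^-3)(1.542×10^10) = 7.635×10^-4 A.
With r > R the enclosed displacement current is the full I_d; B = μ₀ I_d / (2πr) = 2.14×10^-9 T.

2.14×10^-9 T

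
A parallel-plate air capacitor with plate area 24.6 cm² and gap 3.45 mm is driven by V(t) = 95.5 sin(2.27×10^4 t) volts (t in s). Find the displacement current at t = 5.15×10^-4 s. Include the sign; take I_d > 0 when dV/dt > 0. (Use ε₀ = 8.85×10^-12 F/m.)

8.76×10^-6 A

dE/dt = (V₀ω/d)·cos(ωt) with ωt = 11.6905 rad: (95.5)(2.27×10^4)(0.6403)/(3.45×10^-3) = 4.023×10^8 V/(m·s).
I_d = ε₀ A dE/dt = (8.85×10^-12)(2.46×10^-3)(4.023×10^8) = 8.76×10^-6 A.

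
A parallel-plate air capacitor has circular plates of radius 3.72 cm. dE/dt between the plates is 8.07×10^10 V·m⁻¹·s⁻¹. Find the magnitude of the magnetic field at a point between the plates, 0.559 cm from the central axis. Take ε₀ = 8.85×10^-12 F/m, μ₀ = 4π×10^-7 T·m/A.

2.51×10^-9 T

I_d = ε₀ dΦ_E/dt = ε₀ πR² (dE/dt) = (8.85×10^-12)(4.347×10^-3)(8.07×10^10) = 3.105×10^-3 A through the full plate area.
For r < R the Ampère–Maxwell law gives B(2πr) = μ₀ I_d (r²/R²), so B = μ₀ I_d r/(2πR²) = (4π×10^-7)(3.105×10^-3)(5.59×10^-3)/(2π·0.0372²) = 2.51×10^-9 T.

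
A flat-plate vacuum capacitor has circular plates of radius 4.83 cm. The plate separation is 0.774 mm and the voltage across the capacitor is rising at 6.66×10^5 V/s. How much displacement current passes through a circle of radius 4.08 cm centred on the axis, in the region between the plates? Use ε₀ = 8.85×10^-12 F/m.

3.98×10^-5 A

With E = V/d, dE/dt = 8.605×10^8 V/(m·s) and πR² = 7.329×10^-3 m², giving I_d = ε₀ πR² dE/dt = 5.581×10^-5 A.
Through an area πr² the displacement current is I_d·(πr²/πR²) = I_d (r/R)² = 3.98×10^-5 A.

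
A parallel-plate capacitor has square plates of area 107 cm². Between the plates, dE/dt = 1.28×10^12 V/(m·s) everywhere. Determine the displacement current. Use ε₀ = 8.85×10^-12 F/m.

0.121 A

The displacement current is ε₀ times dΦ_E/dt = ε₀ A dE/dt = (8.85×10^-12)(0.0107)(1.28×10^12) = 0.121 A.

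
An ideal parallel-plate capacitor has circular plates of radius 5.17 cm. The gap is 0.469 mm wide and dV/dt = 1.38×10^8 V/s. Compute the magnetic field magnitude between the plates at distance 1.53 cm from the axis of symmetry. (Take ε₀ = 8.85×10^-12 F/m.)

2.50×10^-8 T

With E = V/d, dE/dt = 2.942×10^11 V/(m·s) and πR² = 8.397×10^-3 m², giving I_d = ε₀ πR² dE/dt = 0.02186 A.
An Ampèrian loop of radius r encloses a fraction (r/R)² of I_d. Then B·2πr = μ₀ I_d (r/R)², giving B = μ₀ I_d r/(2πR²) = 2.50×10^-8 T.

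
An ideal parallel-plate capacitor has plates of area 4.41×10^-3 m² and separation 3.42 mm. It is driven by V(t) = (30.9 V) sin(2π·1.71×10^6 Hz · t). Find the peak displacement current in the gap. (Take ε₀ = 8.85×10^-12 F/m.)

3.79×10^-3 A

(dE/dt)_max = V₀ω/d = 9.704×10^10 V/(m·s); ω = 2πf = 1.074×10^7 rad/s.
I_d,max = ε₀ A (dE/dt)_max = (8.85×10^-12)(4.41×10^-3)(9.704×10^10) = 3.79×10^-3 A.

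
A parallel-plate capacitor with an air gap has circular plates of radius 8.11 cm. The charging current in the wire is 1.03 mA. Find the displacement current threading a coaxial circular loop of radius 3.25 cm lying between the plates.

By continuity the displacement current in the gap matches the conduction current: I_d = 1.03×10^-3 A.
The field is uniform, so I_d,enc = I_d (r/R)² = (1.03×10^-3)(3.25/8.11)² = 1.65×10^-4 A.

1.65×10^-4 A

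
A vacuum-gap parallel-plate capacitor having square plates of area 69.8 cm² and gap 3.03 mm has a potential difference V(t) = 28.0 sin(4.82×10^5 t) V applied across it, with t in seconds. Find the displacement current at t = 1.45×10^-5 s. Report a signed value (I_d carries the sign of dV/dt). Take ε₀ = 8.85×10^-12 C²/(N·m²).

2.09×10^-4 A

C = ε₀A/d = (8.85×10^-12)(6.98×10^-3)/(3.03×10^-3) = 2.039×10^-11 F. dV/dt = V₀ω·cos(ωt); at ωt = 6.989 rad this factor is 0.7611.
I_d = C dV/dt = (2.039×10^-11)(28.0)(4.82×10^5)(0.7611) = 2.09×10^-4 A.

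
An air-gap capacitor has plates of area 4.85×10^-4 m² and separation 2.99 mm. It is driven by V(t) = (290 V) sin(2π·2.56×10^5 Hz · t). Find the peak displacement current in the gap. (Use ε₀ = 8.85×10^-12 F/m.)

6.70×10^-4 A

(dE/dt)_max = V₀ω/d = 1.560×10^11 V/(m·s); ω = 2πf = 1.608×10^6 rad/s.
I_d,max = ε₀ A (dE/dt)_max = (8.85×10^-12)(4.85×10^-4)(1.560×10^11) = 6.70×10^-4 A.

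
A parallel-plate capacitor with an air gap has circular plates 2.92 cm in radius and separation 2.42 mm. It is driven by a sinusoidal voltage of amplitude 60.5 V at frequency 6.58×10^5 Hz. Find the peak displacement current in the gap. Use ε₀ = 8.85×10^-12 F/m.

C = ε₀A/d = (8.85×10^-12)(2.679×10^-3)/(2.42×10^-3) = 9.797×10^-12 F; ω = 2πf = 4.134×10^6 rad/s.
I_d = C dV/dt, so |I_d|_max = C V₀ ω = (9.797×10^-12)(60.5)(4.134×10^6) = 2.45×10^-3 A.

2.45×10^-3 A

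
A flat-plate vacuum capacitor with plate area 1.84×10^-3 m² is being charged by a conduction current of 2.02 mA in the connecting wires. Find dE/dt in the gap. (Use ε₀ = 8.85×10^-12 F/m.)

By continuity, I_d in the gap equals the 2.02 mA flowing in the wire.
Then dE/dt = I_d/(ε₀A) = 1.24×10^11 V/(m·s).

1.24×10^11 V/(m·s)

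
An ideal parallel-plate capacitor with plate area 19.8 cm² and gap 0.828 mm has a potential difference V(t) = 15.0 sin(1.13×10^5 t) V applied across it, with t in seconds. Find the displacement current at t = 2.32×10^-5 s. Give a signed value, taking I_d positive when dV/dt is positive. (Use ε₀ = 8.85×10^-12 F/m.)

dV/dt = (15.0)(1.13×10^5)·cos(2.6216) = -1.471×10^6 V/s.
I_d = C dV/dt with C = ε₀A/d = (8.85×10^-12)(1.98×10^-3)/(8.28×10^-4) = 2.116×10^-11 F, so I_d = (2.116×10^-11)(-1.471×10^6) = -3.11×10^-5 A.

-3.11×10^-5 A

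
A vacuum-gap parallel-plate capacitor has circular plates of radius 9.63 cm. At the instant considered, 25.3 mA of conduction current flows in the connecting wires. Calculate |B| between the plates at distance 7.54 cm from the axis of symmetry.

4.11×10^-8 T

No conduction current crosses the gap, so I_d there equals the 0.0253 A in the leads.
An Ampèrian loop of radius r encloses a fraction (r/R)² of I_d. Then B·2πr = μ₀ I_d (r/R)², giving B = μ₀ I_d r/(2πR²) = 4.11×10^-8 T.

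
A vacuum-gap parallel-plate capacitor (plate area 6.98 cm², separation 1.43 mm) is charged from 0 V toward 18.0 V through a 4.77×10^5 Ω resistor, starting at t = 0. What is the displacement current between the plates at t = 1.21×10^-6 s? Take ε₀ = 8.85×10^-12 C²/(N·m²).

2.10×10^-5 A

C = ε₀A/d = (8.85×10^-12)(6.98×10^-4)/(1.43×10^-3) = 4.320×10^-12 F, so τ = RC = 2.061×10^-6 s.
The conduction current is I(t) = (V₀/R) e^(−t/τ), and the displacement current between the plates equals it.
t/τ = 0.5871; I_d = (18.0/4.77×10^5) · e^(−0.5871) = (3.774×10^-5)(0.5559) = 2.10×10^-5 A.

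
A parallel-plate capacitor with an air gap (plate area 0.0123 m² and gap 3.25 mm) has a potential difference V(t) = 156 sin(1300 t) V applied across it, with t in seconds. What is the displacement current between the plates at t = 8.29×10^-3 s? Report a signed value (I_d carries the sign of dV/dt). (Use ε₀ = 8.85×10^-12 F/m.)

dV/dt = (156)(1300)·cos(10.777) = -4.397×10^4 V/s.
I_d = C dV/dt with C = ε₀A/d = (8.85×10^-12)(0.0123)/(3.25×10^-3) = 3.349×10^-11 F, so I_d = (3.349×10^-11)(-4.397×10^4) = -1.47×10^-6 A.

-1.47×10^-6 A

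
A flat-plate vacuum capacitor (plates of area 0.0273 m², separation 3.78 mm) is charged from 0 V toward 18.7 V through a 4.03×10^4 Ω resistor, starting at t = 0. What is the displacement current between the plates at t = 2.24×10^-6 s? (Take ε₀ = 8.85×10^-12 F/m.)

C = ε₀A/d = (8.85×10^-12)(0.0273)/(3.78×10^-3) = 6.392×10^-11 F, so τ = RC = 2.576×10^-6 s.
The conduction current is I(t) = (V₀/R) e^(−t/τ), and the displacement current between the plates equals it.
t/τ = 0.8696; I_d = (18.7/4.03×10^4) · e^(−0.8696) = (4.640×10^-4)(0.4191) = 1.94×10^-4 A.

1.94×10^-4 A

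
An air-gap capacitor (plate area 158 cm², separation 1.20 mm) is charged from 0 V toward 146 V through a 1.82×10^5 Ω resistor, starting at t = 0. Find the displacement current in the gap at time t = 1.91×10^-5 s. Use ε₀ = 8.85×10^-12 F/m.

3.26×10^-4 A

With C = ε₀A/d = (8.85×10^-12)(0.0158)/(1.20×10^-3) = 1.165×10^-10 F, the time constant is τ = RC = 2.120×10^-5 s, so t/τ = 0.9009 and e^(−t/τ) = 0.4062.
I_d = I_cond = (V₀/R) e^(−t/τ) = (8.022×10^-4)(0.4062) = 3.26×10^-4 A.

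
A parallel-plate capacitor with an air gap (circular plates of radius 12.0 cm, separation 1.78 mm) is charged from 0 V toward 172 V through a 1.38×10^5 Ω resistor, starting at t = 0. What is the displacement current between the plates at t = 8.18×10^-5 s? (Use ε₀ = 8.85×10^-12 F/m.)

With C = ε₀A/d = (8.85×10^-12)(0.04524)/(1.78×10^-3) = 2.249×10^-10 F, the time constant is τ = RC = 3.104×10^-5 s, so t/τ = 2.635 and e^(−t/τ) = 0.07172.
I_d = I_cond = (V₀/R) e^(−t/τ) = (1.246×10^-3)(0.07172) = 8.94×10^-5 A.

8.94×10^-5 A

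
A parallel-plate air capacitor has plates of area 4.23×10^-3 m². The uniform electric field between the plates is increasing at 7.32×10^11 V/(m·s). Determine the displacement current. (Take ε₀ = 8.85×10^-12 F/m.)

With a uniform field, Φ_E = EA, so I_d = ε₀ A dE/dt = 0.0274 A.

0.0274 A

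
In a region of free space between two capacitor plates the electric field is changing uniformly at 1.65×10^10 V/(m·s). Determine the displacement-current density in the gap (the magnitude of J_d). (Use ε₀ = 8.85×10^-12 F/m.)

J_d = ε₀ dE/dt = (8.85×10^-12)(1.65×10^10) = 0.146 A/m².

0.146 A/m²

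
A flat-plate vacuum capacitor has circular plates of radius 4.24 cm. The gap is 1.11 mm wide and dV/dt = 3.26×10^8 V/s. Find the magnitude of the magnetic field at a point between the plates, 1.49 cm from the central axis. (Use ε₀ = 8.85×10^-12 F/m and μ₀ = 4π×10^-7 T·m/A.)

I_d = C dV/dt with C = ε₀πR²/d = 4.503×10^-11 F, so I_d = (4.503×10^-11)(3.26×10^8) = 0.01468 A.
∮B·dl = μ₀ I_d,enc with I_d,enc = I_d r²/R² = 1.813×10^-3 A; so B = μ₀ I_d,enc/(2πr) = 2.43×10^-8 T.

2.43×10^-8 T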